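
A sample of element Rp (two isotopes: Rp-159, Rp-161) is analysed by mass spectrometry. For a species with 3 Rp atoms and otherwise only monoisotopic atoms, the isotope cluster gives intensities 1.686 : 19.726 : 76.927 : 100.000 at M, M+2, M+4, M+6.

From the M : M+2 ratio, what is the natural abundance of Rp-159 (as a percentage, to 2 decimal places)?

Write p for the Rp-159 fraction. I(M+2)/I(M) = [C(3,1)·p^2·(1−p)] / p^3 = 3·(1−p)/p = 19.726/1.686 = 11.6999
(1−p)/p = 11.6999/3 = 3.9000  ⇒  p = 1/(1 + 3.9000) = 0.2041
Rp-159: 20.41%, Rp-161: 79.59%.

20.41%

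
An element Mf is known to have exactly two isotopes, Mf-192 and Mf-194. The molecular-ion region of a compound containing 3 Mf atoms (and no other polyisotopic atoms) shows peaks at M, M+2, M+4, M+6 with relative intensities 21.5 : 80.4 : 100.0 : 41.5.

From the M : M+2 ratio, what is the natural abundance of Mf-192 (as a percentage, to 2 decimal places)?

Let p = fractional abundance of Mf-192. I(M+2)/I(M) = [C(3,1)·p^2·(1−p)] / p^3 = 3·(1−p)/p = 80.4/21.5 = 3.7395
(1−p)/p = 3.7395/3 = 1.2465  ⇒  p = 1/(1 + 1.2465) = 0.4451
Mf-192: 44.51%, Mf-194: 55.49%.

44.51%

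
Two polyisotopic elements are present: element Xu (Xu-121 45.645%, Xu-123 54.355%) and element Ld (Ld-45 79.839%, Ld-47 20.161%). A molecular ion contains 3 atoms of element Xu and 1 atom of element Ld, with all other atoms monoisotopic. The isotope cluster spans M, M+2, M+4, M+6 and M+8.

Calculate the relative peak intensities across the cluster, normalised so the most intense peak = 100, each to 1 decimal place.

19.4 : 74.2 : 100.0 : 53.6 : 8.3

Element Xu pattern (n=3): 0.09509981 : 0.33974039 : 0.40456981 : 0.16059
Element Ld pattern (n=1): 0.79839 : 0.20161
Convolve the two distributions (both contribute in 2-u steps):
  M: 0.09509981×0.79839 = 0.075927
  M+2: 0.09509981×0.20161 + 0.33974039×0.79839 = 0.290418
  M+4: 0.33974039×0.20161 + 0.40456981×0.79839 = 0.391500
  M+6: 0.40456981×0.20161 + 0.16059×0.79839 = 0.209779
  M+8: 0.16059×0.20161 = 0.032377
Scale to base peak (0.391500) = 100: 19.4 : 74.2 : 100.0 : 53.6 : 8.3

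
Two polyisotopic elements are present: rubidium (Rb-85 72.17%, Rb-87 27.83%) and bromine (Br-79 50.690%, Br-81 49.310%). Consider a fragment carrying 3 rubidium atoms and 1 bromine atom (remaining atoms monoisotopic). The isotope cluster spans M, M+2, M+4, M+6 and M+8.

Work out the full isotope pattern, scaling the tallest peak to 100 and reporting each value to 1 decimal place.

47.0 : 100.0 : 73.8 : 23.1 : 2.6

Rubidium pattern (n=3): 0.37589809 : 0.43485841 : 0.16768892 : 0.02155458
Bromine pattern (n=1): 0.5069 : 0.4931
Convolve the two distributions (both contribute in 2-u steps):
  M: 0.37589809×0.5069 = 0.190543
  M+2: 0.37589809×0.4931 + 0.43485841×0.5069 = 0.405785
  M+4: 0.43485841×0.4931 + 0.16768892×0.5069 = 0.299430
  M+6: 0.16768892×0.4931 + 0.02155458×0.5069 = 0.093613
  M+8: 0.02155458×0.4931 = 0.010629
Scale to base peak (0.405785) = 100: 47.0 : 100.0 : 73.8 : 23.1 : 2.6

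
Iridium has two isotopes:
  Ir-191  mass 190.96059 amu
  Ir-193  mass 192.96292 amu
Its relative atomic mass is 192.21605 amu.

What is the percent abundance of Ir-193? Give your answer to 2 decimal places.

Writing the weighted mean with unknown fraction x of Ir-191:
190.96059·x + 192.96292·(1 − x) = 192.21605
(190.96059 − 192.96292)·x = 192.21605 − 192.96292
x = -0.74687 / -2.00233 = 0.37300 → 37.30% Ir-191, 62.70% Ir-193.

62.70%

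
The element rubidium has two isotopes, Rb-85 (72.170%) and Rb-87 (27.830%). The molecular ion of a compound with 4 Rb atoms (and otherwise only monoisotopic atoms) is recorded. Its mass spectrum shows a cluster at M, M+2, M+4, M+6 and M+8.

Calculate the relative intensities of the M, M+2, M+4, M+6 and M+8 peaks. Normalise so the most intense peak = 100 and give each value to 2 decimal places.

64.83 : 100.00 : 57.84 : 14.87 : 1.43

The 4 Rb atoms are independent, so intensities follow the terms of (0.72170 + 0.27830)^4.
P(M) = 0.72170^4 = 0.271286
P(M+2) = 4 × 0.72170^3 × 0.27830^1 = 0.418450
P(M+4) = 6 × 0.72170^2 × 0.27830^2 = 0.242042
P(M+6) = 4 × 0.72170^1 × 0.27830^3 = 0.062224
P(M+8) = 0.27830^4 = 0.005999
The M+2 peak is largest (0.418450); scaling to 100 gives 64.83 : 100.00 : 57.84 : 14.87 : 1.43.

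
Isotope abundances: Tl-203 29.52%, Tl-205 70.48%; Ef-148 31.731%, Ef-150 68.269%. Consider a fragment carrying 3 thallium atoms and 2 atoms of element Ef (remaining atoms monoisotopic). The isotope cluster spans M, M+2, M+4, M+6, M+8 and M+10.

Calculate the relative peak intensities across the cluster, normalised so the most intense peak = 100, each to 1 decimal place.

0.7 : 8.3 : 38.2 : 87.4 : 100.0 : 45.7

Thallium pattern (n=3): 0.02572463 : 0.18425524 : 0.43991564 : 0.35010449
Element Ef pattern (n=2): 0.10068564 : 0.43324873 : 0.46606564
Convolve the two distributions (both contribute in 2-u steps):
  M: 0.02572463×0.10068564 = 0.002590
  M+2: 0.02572463×0.43324873 + 0.18425524×0.10068564 = 0.029697
  M+4: 0.02572463×0.46606564 + 0.18425524×0.43324873 + 0.43991564×0.10068564 = 0.136111
  M+6: 0.18425524×0.46606564 + 0.43991564×0.43324873 + 0.35010449×0.10068564 = 0.311718
  M+8: 0.43991564×0.46606564 + 0.35010449×0.43324873 = 0.356712
  M+10: 0.35010449×0.46606564 = 0.163172
Scale to base peak (0.356712) = 100: 0.7 : 8.3 : 38.2 : 87.4 : 100.0 : 45.7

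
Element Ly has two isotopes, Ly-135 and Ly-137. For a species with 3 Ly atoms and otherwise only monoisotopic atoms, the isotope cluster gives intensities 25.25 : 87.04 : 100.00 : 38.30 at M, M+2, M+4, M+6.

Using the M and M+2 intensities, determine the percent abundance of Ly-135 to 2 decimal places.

46.53%

Write p for the Ly-135 fraction. I(M+2)/I(M) = [C(3,1)·p^2·(1−p)] / p^3 = 3·(1−p)/p = 87.04/25.25 = 3.4471
(1−p)/p = 3.4471/3 = 1.1490  ⇒  p = 1/(1 + 1.1490) = 0.4653
Ly-135: 46.53%, Ly-137: 53.47%.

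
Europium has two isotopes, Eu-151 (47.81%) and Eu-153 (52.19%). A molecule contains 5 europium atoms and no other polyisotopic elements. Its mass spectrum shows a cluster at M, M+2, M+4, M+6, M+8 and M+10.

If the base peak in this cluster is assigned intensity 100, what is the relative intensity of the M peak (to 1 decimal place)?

(0.4781 + 0.5219)^5 gives M 0.0250, M+2 0.1363, M+4 0.2977, M+6 0.3249, M+8 0.1774, M+10 0.0387; the largest is M+6.
P(M+6) = C(5,3) × 0.4781^2 × 0.5219^3 = 10 × 0.22857961 × 0.14215492 = 0.324937 (base)
P(M) = C(5,0) × 0.4781^5 × 0.5219^0 = 1 × 0.02498007 × 1.0000 = 0.024980
Relative intensity = 0.024980 / 0.324937 × 100 = 7.7

7.7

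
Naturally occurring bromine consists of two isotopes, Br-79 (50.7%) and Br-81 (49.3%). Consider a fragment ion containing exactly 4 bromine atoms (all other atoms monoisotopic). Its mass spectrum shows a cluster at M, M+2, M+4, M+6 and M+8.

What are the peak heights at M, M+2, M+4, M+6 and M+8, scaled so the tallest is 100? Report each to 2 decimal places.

17.63 : 68.56 : 100.00 : 64.83 : 15.76

The 4 Br atoms are independent, so intensities follow the terms of (0.507 + 0.493)^4.
P(M) = 0.507^4 = 0.066074
P(M+2) = 4 × 0.507^3 × 0.493^1 = 0.256999
P(M+4) = 6 × 0.507^2 × 0.493^2 = 0.374853
P(M+6) = 4 × 0.507^1 × 0.493^3 = 0.243001
P(M+8) = 0.493^4 = 0.059073
The M+4 peak is largest (0.374853); scaling to 100 gives 17.63 : 68.56 : 100.00 : 64.83 : 15.76.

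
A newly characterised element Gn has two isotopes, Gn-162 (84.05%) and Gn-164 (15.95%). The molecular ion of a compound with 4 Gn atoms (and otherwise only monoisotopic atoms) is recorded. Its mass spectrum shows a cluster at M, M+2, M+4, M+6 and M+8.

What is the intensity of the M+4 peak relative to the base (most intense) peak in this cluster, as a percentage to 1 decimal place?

21.6%

Term probabilities: M 0.4991, M+2 0.3788, M+4 0.1078, M+6 0.0136, M+8 0.0006. Base peak = M.
P(M) = C(4,0) × 0.8405^4 × 0.1595^0 = 1 × 0.49905783 × 1.0000 = 0.499058 (base)
P(M+4) = C(4,2) × 0.8405^2 × 0.1595^2 = 6 × 0.70644025 × 0.02544025 = 0.107832
Relative intensity = 0.107832 / 0.499058 × 100 = 21.6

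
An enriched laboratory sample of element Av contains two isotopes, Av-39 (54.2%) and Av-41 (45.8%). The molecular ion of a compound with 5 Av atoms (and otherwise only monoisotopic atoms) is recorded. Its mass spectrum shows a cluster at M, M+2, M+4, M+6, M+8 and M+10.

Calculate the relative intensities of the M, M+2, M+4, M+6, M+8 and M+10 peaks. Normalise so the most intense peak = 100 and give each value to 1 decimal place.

The 5 Av atoms are independent, so intensities follow the terms of (0.542 + 0.458)^5.
P(M) = 0.542^5 = 0.046773
P(M+2) = 5 × 0.542^4 × 0.458^1 = 0.197621
P(M+4) = 10 × 0.542^3 × 0.458^2 = 0.333986
P(M+6) = 10 × 0.542^2 × 0.458^3 = 0.282225
P(M+8) = 5 × 0.542^1 × 0.458^4 = 0.119243
P(M+10) = 0.458^5 = 0.020152
The M+4 peak is largest (0.333986); scaling to 100 gives 14.0 : 59.2 : 100.0 : 84.5 : 35.7 : 6.0.

14.0 : 59.2 : 100.0 : 84.5 : 35.7 : 6.0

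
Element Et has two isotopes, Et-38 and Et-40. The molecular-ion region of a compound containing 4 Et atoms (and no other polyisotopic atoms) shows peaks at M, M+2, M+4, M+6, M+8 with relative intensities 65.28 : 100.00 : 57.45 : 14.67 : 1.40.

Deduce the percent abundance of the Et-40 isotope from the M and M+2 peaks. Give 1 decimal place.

27.7%

If p is the fraction of Et that is Et-38, then I(M+2)/I(M) = [C(4,1)·p^3·(1−p)] / p^4 = 4·(1−p)/p = 100.00/65.28 = 1.5319
(1−p)/p = 1.5319/4 = 0.3830  ⇒  p = 1/(1 + 0.3830) = 0.7231
Et-38: 72.3%, Et-40: 27.7%.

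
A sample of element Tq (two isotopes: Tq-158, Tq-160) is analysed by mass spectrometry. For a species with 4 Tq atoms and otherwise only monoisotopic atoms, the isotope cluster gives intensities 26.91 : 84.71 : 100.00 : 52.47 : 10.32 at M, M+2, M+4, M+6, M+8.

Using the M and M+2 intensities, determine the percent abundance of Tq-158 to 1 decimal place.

Write p for the Tq-158 fraction. I(M+2)/I(M) = [C(4,1)·p^3·(1−p)] / p^4 = 4·(1−p)/p = 84.71/26.91 = 3.1479
(1−p)/p = 3.1479/4 = 0.7870  ⇒  p = 1/(1 + 0.7870) = 0.5596
Tq-158: 56.0%, Tq-160: 44.0%.

56.0%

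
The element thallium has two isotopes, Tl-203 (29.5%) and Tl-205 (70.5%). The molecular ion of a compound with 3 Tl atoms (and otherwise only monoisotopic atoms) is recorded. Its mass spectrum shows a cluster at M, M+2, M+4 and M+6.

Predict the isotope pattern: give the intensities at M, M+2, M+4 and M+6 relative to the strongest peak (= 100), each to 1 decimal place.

5.8 : 41.8 : 100.0 : 79.7

The 3 Tl atoms are independent, so intensities follow the terms of (0.295 + 0.705)^3.
P(M) = 0.295^3 = 0.025672
P(M+2) = 3 × 0.295^2 × 0.705^1 = 0.184058
P(M+4) = 3 × 0.295^1 × 0.705^2 = 0.439867
P(M+6) = 0.705^3 = 0.350403
The M+4 peak is largest (0.439867); scaling to 100 gives 5.8 : 41.8 : 100.0 : 79.7.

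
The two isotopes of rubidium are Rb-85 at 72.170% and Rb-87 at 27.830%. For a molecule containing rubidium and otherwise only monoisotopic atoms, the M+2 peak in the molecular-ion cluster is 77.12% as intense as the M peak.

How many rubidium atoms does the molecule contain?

2

The M+2/M ratio from n Rb atoms is n · q/p = n · 0.27830/0.72170.
n = 0.7712 × 0.72170/0.27830 = 2.00 ≈ 2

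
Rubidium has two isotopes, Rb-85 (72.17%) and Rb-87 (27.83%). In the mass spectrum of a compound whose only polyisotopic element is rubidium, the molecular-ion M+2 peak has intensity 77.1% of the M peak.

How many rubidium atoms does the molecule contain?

The M+2/M ratio from n Rb atoms is n · q/p = n · 0.2783/0.7217.
n = 0.771 × 0.7217/0.2783 = 2.00 ≈ 2

2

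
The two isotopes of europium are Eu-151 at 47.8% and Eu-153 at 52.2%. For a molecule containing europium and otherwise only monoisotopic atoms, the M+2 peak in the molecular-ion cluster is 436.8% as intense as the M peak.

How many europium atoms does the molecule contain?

For n independent Eu atoms, I(M+2)/I(M) = n · (abundance Eu-153) / (abundance Eu-151) = n · 0.522/0.478.
n = 4.368 × 0.478/0.522 = 4.00 ≈ 4

4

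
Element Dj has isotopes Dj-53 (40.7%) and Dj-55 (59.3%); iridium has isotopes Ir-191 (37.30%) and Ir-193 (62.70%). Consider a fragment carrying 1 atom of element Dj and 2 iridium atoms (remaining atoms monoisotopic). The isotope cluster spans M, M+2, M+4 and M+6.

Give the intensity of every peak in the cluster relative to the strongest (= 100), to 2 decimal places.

12.95 : 62.39 : 100.00 : 53.30

Element Dj pattern (n=1): 0.4070 : 0.5930
Iridium pattern (n=2): 0.139129 : 0.467742 : 0.393129
Convolve the two distributions (both contribute in 2-u steps):
  M: 0.4070×0.139129 = 0.056626
  M+2: 0.4070×0.467742 + 0.5930×0.139129 = 0.272874
  M+4: 0.4070×0.393129 + 0.5930×0.467742 = 0.437375
  M+6: 0.5930×0.393129 = 0.233125
Scale to base peak (0.437375) = 100: 12.95 : 62.39 : 100.00 : 53.30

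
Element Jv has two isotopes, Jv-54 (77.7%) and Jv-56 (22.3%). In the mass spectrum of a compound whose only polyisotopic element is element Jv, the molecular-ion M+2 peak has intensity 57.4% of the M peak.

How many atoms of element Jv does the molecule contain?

2

The M+2/M ratio from n Jv atoms is n · q/p = n · 0.223/0.777.
n = 0.574 × 0.777/0.223 = 2.00 ≈ 2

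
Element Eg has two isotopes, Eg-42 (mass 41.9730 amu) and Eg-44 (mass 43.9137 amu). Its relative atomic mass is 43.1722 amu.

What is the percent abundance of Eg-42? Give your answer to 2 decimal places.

38.21%

With x = fraction of Eg-42 (so Eg-44 is 1 − x):
41.9730·x + 43.9137·(1 − x) = 43.1722
(41.9730 − 43.9137)·x = 43.1722 − 43.9137
x = -0.7415 / -1.9407 = 0.38208 → 38.21% Eg-42, 61.79% Eg-44.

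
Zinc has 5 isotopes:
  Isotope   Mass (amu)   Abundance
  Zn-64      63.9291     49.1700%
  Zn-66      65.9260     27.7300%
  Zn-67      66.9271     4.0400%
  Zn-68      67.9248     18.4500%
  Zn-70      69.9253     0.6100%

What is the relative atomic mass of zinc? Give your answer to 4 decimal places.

65.3777 amu

Ar = Σ fᵢ·mᵢ = 0.491700 × 63.9291 + 0.277300 × 65.9260 + 0.040400 × 66.9271 + 0.184500 × 67.9248 + 0.006100 × 69.9253
= 31.43394 + 18.28128 + 2.70385 + 12.53213 + 0.42654 = 65.37774 amu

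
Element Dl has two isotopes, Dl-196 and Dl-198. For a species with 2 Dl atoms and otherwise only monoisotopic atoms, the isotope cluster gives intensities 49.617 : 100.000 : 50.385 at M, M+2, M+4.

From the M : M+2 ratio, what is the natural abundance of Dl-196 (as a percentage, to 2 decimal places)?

Let p = fractional abundance of Dl-196. I(M+2)/I(M) = [C(2,1)·p^1·(1−p)] / p^2 = 2·(1−p)/p = 100.000/49.617 = 2.0154
(1−p)/p = 2.0154/2 = 1.0077  ⇒  p = 1/(1 + 1.0077) = 0.4981
Dl-196: 49.81%, Dl-198: 50.19%.

49.81%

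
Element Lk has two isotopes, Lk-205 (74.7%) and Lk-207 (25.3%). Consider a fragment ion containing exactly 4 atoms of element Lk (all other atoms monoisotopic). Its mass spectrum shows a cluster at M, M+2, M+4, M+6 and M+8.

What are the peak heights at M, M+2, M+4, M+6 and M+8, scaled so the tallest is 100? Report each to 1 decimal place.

73.8 : 100.0 : 50.8 : 11.5 : 1.0

Expanding (0.747 + 0.253)^4:
P(M) = 0.747^4 = 0.311374
P(M+2) = 4 × 0.747^3 × 0.253^1 = 0.421835
P(M+4) = 6 × 0.747^2 × 0.253^2 = 0.214306
P(M+6) = 4 × 0.747^1 × 0.253^3 = 0.048388
P(M+8) = 0.253^4 = 0.004097
The M+2 peak is largest (0.421835); scaling to 100 gives 73.8 : 100.0 : 50.8 : 11.5 : 1.0.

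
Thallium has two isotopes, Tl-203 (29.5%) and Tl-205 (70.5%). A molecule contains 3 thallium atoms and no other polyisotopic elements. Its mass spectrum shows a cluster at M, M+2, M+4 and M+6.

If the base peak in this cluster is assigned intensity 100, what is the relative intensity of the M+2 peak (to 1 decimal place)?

Term probabilities: M 0.0257, M+2 0.1841, M+4 0.4399, M+6 0.3504. Base peak = M+4.
P(M+4) = C(3,2) × 0.295^1 × 0.705^2 = 3 × 0.2950 × 0.497025 = 0.439867 (base)
P(M+2) = C(3,1) × 0.295^2 × 0.705^1 = 3 × 0.087025 × 0.7050 = 0.184058
Relative intensity = 0.184058 / 0.439867 × 100 = 41.8

41.8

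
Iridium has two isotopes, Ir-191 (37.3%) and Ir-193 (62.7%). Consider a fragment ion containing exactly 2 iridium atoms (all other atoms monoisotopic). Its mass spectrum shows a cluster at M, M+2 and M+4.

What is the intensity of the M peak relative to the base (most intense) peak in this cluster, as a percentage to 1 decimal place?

29.7%

Binomial terms of (0.373 + 0.627)^2: M 0.1391, M+2 0.4677, M+4 0.3931 → M+2 is the base peak.
P(M+2) = C(2,1) × 0.373^1 × 0.627^1 = 2 × 0.3730 × 0.6270 = 0.467742 (base)
P(M) = C(2,0) × 0.373^2 × 0.627^0 = 1 × 0.139129 × 1.0000 = 0.139129
Relative intensity = 0.139129 / 0.467742 × 100 = 29.7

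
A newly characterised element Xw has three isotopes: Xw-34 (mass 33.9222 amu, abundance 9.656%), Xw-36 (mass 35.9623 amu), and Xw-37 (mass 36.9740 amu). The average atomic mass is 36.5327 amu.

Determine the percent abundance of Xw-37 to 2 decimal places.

75.85%

The remaining 90.344% is split between Xw-36 (fraction x) and Xw-37 (fraction 0.90344 − x).
Substituting: 35.9623x + 36.9740(0.90344 − x) = 33.257172368
(35.9623 − 36.9740)x = -0.146618192  ⇒  x = 0.14492, y = 0.75852
Xw-36: 14.49%, Xw-37: 75.85%.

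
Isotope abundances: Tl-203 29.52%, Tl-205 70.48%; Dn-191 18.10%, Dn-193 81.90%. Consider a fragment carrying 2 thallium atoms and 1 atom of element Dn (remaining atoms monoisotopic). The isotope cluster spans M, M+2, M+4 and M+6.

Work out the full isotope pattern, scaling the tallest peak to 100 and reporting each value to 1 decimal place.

3.7 : 34.1 : 100.0 : 94.5

Thallium pattern (n=2): 0.08714304 : 0.41611392 : 0.49674304
Element Dn pattern (n=1): 0.1810 : 0.8190
Convolve the two distributions (both contribute in 2-u steps):
  M: 0.08714304×0.1810 = 0.015773
  M+2: 0.08714304×0.8190 + 0.41611392×0.1810 = 0.146687
  M+4: 0.41611392×0.8190 + 0.49674304×0.1810 = 0.430708
  M+6: 0.49674304×0.8190 = 0.406833
Scale to base peak (0.430708) = 100: 3.7 : 34.1 : 100.0 : 94.5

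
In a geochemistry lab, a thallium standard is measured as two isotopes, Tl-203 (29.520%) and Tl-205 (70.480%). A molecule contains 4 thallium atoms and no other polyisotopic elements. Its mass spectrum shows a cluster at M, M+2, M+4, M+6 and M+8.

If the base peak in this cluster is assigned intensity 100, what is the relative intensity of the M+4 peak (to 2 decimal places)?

62.83

Term probabilities: M 0.0076, M+2 0.0725, M+4 0.2597, M+6 0.4134, M+8 0.2468. Base peak = M+6.
P(M+6) = C(4,3) × 0.29520^1 × 0.70480^3 = 4 × 0.2952 × 0.35010449 = 0.413403 (base)
P(M+4) = C(4,2) × 0.29520^2 × 0.70480^2 = 6 × 0.08714304 × 0.49674304 = 0.259726
Relative intensity = 0.259726 / 0.413403 × 100 = 62.83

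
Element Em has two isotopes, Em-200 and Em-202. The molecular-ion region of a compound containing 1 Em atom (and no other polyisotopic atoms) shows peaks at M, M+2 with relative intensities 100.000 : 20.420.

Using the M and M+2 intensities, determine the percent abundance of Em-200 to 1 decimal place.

If p is the fraction of Em that is Em-200, then I(M+2)/I(M) = [C(1,1)·p^0·(1−p)] / p^1 = 1·(1−p)/p = 20.420/100.000 = 0.2042
(1−p)/p = 0.2042/1 = 0.2042  ⇒  p = 1/(1 + 0.2042) = 0.8304
Em-200: 83.0%, Em-202: 17.0%.

83.0%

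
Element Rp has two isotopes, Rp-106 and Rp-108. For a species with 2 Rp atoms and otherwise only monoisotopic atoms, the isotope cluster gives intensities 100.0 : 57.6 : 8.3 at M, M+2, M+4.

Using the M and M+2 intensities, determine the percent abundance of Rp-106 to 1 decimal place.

77.6%

Let p = fractional abundance of Rp-106. I(M+2)/I(M) = [C(2,1)·p^1·(1−p)] / p^2 = 2·(1−p)/p = 57.6/100.0 = 0.5760
(1−p)/p = 0.5760/2 = 0.2880  ⇒  p = 1/(1 + 0.2880) = 0.7764
Rp-106: 77.6%, Rp-108: 22.4%.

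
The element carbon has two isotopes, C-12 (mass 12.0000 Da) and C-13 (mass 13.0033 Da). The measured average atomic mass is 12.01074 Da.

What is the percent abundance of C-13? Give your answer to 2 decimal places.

Let x be the fractional abundance of C-12; then C-13 has abundance 1 − x.
12.0000·x + 13.0033·(1 − x) = 12.01074
(12.0000 − 13.0033)·x = 12.01074 − 13.0033
x = -0.99256 / -1.0033 = 0.98930 → 98.93% C-12, 1.07% C-13.

1.07%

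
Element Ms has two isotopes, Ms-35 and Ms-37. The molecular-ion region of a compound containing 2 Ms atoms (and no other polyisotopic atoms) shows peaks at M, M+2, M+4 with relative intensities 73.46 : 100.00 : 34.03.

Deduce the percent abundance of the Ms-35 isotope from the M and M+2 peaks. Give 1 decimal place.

If p is the fraction of Ms that is Ms-35, then I(M+2)/I(M) = [C(2,1)·p^1·(1−p)] / p^2 = 2·(1−p)/p = 100.00/73.46 = 1.3613
(1−p)/p = 1.3613/2 = 0.6806  ⇒  p = 1/(1 + 0.6806) = 0.5950
Ms-35: 59.5%, Ms-37: 40.5%.

59.5%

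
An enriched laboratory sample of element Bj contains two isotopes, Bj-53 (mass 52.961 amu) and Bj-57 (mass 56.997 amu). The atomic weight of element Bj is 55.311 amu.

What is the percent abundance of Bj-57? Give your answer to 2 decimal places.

With x = fraction of Bj-53 (so Bj-57 is 1 − x):
52.961·x + 56.997·(1 − x) = 55.311
(52.961 − 56.997)·x = 55.311 − 56.997
x = -1.686 / -4.036 = 0.41774 → 41.77% Bj-53, 58.23% Bj-57.

58.23%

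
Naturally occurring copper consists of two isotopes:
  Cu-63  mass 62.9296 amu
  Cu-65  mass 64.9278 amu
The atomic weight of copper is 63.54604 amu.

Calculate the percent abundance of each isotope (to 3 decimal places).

Cu-63: 69.150%, Cu-65: 30.850%

With x = fraction of Cu-63 (so Cu-65 is 1 − x):
62.9296·x + 64.9278·(1 − x) = 63.54604
(62.9296 − 64.9278)·x = 63.54604 − 64.9278
x = -1.38176 / -1.9982 = 0.69150 → 69.150% Cu-63, 30.850% Cu-65.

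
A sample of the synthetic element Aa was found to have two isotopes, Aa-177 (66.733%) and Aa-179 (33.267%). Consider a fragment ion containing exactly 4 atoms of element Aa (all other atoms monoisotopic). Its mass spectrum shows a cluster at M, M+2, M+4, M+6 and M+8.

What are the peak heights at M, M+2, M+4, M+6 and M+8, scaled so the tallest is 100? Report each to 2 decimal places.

Expanding (0.66733 + 0.33267)^4:
P(M) = 0.66733^4 = 0.198318
P(M+2) = 4 × 0.66733^3 × 0.33267^1 = 0.395454
P(M+4) = 6 × 0.66733^2 × 0.33267^2 = 0.295706
P(M+6) = 4 × 0.66733^1 × 0.33267^3 = 0.098275
P(M+8) = 0.33267^4 = 0.012248
The M+2 peak is largest (0.395454); scaling to 100 gives 50.15 : 100.00 : 74.78 : 24.85 : 3.10.

50.15 : 100.00 : 74.78 : 24.85 : 3.10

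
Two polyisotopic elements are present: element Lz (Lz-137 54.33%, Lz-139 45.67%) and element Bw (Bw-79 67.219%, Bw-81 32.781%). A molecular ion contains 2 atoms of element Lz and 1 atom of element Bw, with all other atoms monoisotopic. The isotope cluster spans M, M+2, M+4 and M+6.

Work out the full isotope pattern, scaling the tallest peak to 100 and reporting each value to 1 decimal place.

Element Lz pattern (n=2): 0.29517489 : 0.49625022 : 0.20857489
Element Bw pattern (n=1): 0.67219 : 0.32781
Convolve the two distributions (both contribute in 2-u steps):
  M: 0.29517489×0.67219 = 0.198414
  M+2: 0.29517489×0.32781 + 0.49625022×0.67219 = 0.430336
  M+4: 0.49625022×0.32781 + 0.20857489×0.67219 = 0.302878
  M+6: 0.20857489×0.32781 = 0.068373
Scale to base peak (0.430336) = 100: 46.1 : 100.0 : 70.4 : 15.9

46.1 : 100.0 : 70.4 : 15.9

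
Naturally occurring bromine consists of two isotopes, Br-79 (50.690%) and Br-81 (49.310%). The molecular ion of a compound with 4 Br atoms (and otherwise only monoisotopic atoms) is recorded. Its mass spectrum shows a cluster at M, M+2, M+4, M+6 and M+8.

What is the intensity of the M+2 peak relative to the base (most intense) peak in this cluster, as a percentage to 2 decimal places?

(0.50690 + 0.49310)^4 gives M 0.0660, M+2 0.2569, M+4 0.3749, M+6 0.2431, M+8 0.0591; the largest is M+4.
P(M+4) = C(4,2) × 0.50690^2 × 0.49310^2 = 6 × 0.25694761 × 0.24314761 = 0.374857 (base)
P(M+2) = C(4,1) × 0.50690^3 × 0.49310^1 = 4 × 0.13024674 × 0.4931 = 0.256899
Relative intensity = 0.256899 / 0.374857 × 100 = 68.53

68.53%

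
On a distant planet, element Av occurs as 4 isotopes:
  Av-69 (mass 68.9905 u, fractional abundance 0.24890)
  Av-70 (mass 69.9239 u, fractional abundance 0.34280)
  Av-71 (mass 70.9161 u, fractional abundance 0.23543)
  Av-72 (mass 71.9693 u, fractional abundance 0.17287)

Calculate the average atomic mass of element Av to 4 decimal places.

Weight each isotope mass by its fractional abundance: 0.24890 × 68.9905 + 0.34280 × 69.9239 + 0.23543 × 70.9161 + 0.17287 × 71.9693
= 17.17174 + 23.96991 + 16.69578 + 12.44133 = 70.27876 u

70.2788 u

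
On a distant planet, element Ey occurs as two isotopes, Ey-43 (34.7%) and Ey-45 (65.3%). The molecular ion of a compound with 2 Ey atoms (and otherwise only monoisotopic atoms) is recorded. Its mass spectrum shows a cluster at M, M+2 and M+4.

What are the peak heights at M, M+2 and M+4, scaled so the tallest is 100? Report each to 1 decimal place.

26.6 : 100.0 : 94.1

The 2 Ey atoms are independent, so intensities follow the terms of (0.347 + 0.653)^2.
P(M) = 0.347^2 = 0.120409
P(M+2) = 2 × 0.347^1 × 0.653^1 = 0.453182
P(M+4) = 0.653^2 = 0.426409
The M+2 peak is largest (0.453182); scaling to 100 gives 26.6 : 100.0 : 94.1.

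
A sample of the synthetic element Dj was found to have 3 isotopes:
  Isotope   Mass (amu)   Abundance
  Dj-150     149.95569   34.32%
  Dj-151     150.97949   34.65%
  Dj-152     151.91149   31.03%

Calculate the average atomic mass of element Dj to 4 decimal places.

150.9173 amu

Average mass = Σ (abundance × isotope mass) = 0.3432 × 149.95569 + 0.3465 × 150.97949 + 0.3103 × 151.91149
= 51.464793 + 52.314393 + 47.138135 = 150.917321 amu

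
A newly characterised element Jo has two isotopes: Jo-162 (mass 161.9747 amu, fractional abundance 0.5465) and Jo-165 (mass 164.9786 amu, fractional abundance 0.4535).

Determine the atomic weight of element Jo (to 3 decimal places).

163.337 amu

Weight each isotope mass by its fractional abundance: 0.5465 × 161.9747 + 0.4535 × 164.9786
= 88.51917 + 74.81780 = 163.33697 amu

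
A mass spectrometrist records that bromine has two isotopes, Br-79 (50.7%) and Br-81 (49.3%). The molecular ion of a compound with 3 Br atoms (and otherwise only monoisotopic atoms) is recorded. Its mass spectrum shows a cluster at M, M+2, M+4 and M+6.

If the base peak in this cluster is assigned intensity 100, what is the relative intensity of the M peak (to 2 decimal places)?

Binomial terms of (0.507 + 0.493)^3: M 0.1303, M+2 0.3802, M+4 0.3697, M+6 0.1198 → M+2 is the base peak.
P(M+2) = C(3,1) × 0.507^2 × 0.493^1 = 3 × 0.257049 × 0.4930 = 0.380175 (base)
P(M) = C(3,0) × 0.507^3 × 0.493^0 = 1 × 0.13032384 × 1.0000 = 0.130324
Relative intensity = 0.130324 / 0.380175 × 100 = 34.28

34.28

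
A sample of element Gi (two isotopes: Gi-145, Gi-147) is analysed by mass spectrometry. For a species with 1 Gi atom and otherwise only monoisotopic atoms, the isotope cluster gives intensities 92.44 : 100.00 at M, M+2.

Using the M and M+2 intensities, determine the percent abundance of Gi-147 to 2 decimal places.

51.96%

If p is the fraction of Gi that is Gi-145, then I(M+2)/I(M) = [C(1,1)·p^0·(1−p)] / p^1 = 1·(1−p)/p = 100.00/92.44 = 1.0818
(1−p)/p = 1.0818/1 = 1.0818  ⇒  p = 1/(1 + 1.0818) = 0.4804
Gi-145: 48.04%, Gi-147: 51.96%.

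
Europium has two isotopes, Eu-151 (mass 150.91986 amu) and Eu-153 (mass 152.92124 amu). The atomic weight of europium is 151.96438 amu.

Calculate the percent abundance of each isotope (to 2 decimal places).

Eu-151: 47.81%, Eu-153: 52.19%

Writing the weighted mean with unknown fraction x of Eu-151:
150.91986·x + 152.92124·(1 − x) = 151.96438
(150.91986 − 152.92124)·x = 151.96438 − 152.92124
x = -0.95686 / -2.00138 = 0.47810 → 47.81% Eu-151, 52.19% Eu-153.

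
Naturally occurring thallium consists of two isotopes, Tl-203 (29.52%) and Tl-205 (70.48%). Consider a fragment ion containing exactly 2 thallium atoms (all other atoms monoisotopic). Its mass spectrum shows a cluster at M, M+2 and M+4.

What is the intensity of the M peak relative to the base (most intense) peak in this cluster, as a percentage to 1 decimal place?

Term probabilities: M 0.0871, M+2 0.4161, M+4 0.4967. Base peak = M+4.
P(M+4) = C(2,2) × 0.2952^0 × 0.7048^2 = 1 × 1.0000 × 0.49674304 = 0.496743 (base)
P(M) = C(2,0) × 0.2952^2 × 0.7048^0 = 1 × 0.08714304 × 1.0000 = 0.087143
Relative intensity = 0.087143 / 0.496743 × 100 = 17.5

17.5%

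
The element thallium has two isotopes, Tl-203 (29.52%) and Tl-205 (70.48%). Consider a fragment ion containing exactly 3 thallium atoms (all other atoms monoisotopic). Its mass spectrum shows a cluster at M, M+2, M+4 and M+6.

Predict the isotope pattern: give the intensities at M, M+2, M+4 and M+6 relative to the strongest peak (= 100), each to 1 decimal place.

5.8 : 41.9 : 100.0 : 79.6

Each Tl atom is independently Tl-203 (p = 0.2952) or Tl-205 (q = 0.7048); the cluster is the binomial expansion (p + q)^3.
P(M) = 0.2952^3 = 0.025725
P(M+2) = 3 × 0.2952^2 × 0.7048^1 = 0.184255
P(M+4) = 3 × 0.2952^1 × 0.7048^2 = 0.439916
P(M+6) = 0.7048^3 = 0.350104
The M+4 peak is largest (0.439916); scaling to 100 gives 5.8 : 41.9 : 100.0 : 79.6.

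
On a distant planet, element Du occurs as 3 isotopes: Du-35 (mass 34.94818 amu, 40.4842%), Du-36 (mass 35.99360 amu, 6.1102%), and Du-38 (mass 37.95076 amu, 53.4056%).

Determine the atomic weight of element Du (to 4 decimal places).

36.6156 amu

The abundance-weighted mean is 0.404842 × 34.94818 + 0.061102 × 35.99360 + 0.534056 × 37.95076
= 14.148491 + 2.199281 + 20.267831 = 36.615603 amu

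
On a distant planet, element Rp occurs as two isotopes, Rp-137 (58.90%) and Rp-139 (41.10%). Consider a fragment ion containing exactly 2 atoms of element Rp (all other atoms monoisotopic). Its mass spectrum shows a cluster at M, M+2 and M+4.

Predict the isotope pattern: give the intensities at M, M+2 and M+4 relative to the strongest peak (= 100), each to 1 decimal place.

71.7 : 100.0 : 34.9

The 2 Rp atoms are independent, so intensities follow the terms of (0.5890 + 0.4110)^2.
P(M) = 0.5890^2 = 0.346921
P(M+2) = 2 × 0.5890^1 × 0.4110^1 = 0.484158
P(M+4) = 0.4110^2 = 0.168921
The M+2 peak is largest (0.484158); scaling to 100 gives 71.7 : 100.0 : 34.9.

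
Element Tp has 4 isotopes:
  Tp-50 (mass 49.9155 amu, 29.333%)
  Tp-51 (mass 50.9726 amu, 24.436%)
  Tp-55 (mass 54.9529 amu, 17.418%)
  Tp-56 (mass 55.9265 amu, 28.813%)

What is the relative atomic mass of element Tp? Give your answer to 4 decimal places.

Average mass = Σ (abundance × isotope mass) = 0.29333 × 49.9155 + 0.24436 × 50.9726 + 0.17418 × 54.9529 + 0.28813 × 55.9265
= 14.64171 + 12.45566 + 9.57170 + 16.11410 = 52.78317 amu

52.7832 amu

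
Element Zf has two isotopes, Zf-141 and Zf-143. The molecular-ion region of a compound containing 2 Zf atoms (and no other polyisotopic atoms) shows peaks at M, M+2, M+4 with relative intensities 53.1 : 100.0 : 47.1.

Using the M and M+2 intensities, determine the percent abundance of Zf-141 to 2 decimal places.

51.50%

Write p for the Zf-141 fraction. I(M+2)/I(M) = [C(2,1)·p^1·(1−p)] / p^2 = 2·(1−p)/p = 100.0/53.1 = 1.8832
(1−p)/p = 1.8832/2 = 0.9416  ⇒  p = 1/(1 + 0.9416) = 0.5150
Zf-141: 51.50%, Zf-143: 48.50%.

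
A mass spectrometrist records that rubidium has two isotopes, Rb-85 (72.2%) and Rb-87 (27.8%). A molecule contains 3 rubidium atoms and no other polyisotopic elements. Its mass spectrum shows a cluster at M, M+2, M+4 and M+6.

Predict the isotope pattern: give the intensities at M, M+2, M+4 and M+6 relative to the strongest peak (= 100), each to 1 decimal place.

Each Rb atom is independently Rb-85 (p = 0.722) or Rb-87 (q = 0.278); the cluster is the binomial expansion (p + q)^3.
P(M) = 0.722^3 = 0.376367
P(M+2) = 3 × 0.722^2 × 0.278^1 = 0.434751
P(M+4) = 3 × 0.722^1 × 0.278^2 = 0.167397
P(M+6) = 0.278^3 = 0.021485
The M+2 peak is largest (0.434751); scaling to 100 gives 86.6 : 100.0 : 38.5 : 4.9.

86.6 : 100.0 : 38.5 : 4.9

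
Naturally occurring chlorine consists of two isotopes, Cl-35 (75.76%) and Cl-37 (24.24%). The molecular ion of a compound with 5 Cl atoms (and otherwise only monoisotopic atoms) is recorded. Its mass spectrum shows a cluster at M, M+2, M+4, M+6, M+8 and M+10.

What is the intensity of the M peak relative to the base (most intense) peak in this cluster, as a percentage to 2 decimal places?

62.51%

(0.7576 + 0.2424)^5 gives M 0.2496, M+2 0.3993, M+4 0.2555, M+6 0.0817, M+8 0.0131, M+10 0.0008; the largest is M+2.
P(M+2) = C(5,1) × 0.7576^4 × 0.2424^1 = 5 × 0.32942751 × 0.2424 = 0.399266 (base)
P(M) = C(5,0) × 0.7576^5 × 0.2424^0 = 1 × 0.24957428 × 1.0000 = 0.249574
Relative intensity = 0.249574 / 0.399266 × 100 = 62.51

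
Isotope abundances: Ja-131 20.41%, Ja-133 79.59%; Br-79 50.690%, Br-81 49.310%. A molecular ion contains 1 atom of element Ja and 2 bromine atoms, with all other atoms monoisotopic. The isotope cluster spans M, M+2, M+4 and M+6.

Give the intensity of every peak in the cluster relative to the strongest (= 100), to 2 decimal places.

11.72 : 68.50 : 100.00 : 43.24

Element Ja pattern (n=1): 0.2041 : 0.7959
Bromine pattern (n=2): 0.25694761 : 0.49990478 : 0.24314761
Convolve the two distributions (both contribute in 2-u steps):
  M: 0.2041×0.25694761 = 0.052443
  M+2: 0.2041×0.49990478 + 0.7959×0.25694761 = 0.306535
  M+4: 0.2041×0.24314761 + 0.7959×0.49990478 = 0.447501
  M+6: 0.7959×0.24314761 = 0.193521
Scale to base peak (0.447501) = 100: 11.72 : 68.50 : 100.00 : 43.24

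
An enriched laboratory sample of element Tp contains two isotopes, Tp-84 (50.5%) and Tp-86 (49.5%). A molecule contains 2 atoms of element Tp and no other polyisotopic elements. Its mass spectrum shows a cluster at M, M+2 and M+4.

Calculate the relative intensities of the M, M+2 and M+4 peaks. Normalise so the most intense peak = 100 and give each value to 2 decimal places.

Expanding (0.505 + 0.495)^2:
P(M) = 0.505^2 = 0.255025
P(M+2) = 2 × 0.505^1 × 0.495^1 = 0.499950
P(M+4) = 0.495^2 = 0.245025
The M+2 peak is largest (0.499950); scaling to 100 gives 51.01 : 100.00 : 49.01.

51.01 : 100.00 : 49.01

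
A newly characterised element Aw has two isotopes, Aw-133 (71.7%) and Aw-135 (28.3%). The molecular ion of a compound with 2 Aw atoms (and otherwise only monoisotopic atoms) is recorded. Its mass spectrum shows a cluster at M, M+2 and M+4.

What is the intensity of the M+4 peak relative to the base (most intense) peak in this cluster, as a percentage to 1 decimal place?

15.6%

Binomial terms of (0.717 + 0.283)^2: M 0.5141, M+2 0.4058, M+4 0.0801 → M is the base peak.
P(M) = C(2,0) × 0.717^2 × 0.283^0 = 1 × 0.514089 × 1.0000 = 0.514089 (base)
P(M+4) = C(2,2) × 0.717^0 × 0.283^2 = 1 × 1.0000 × 0.080089 = 0.080089
Relative intensity = 0.080089 / 0.514089 × 100 = 15.6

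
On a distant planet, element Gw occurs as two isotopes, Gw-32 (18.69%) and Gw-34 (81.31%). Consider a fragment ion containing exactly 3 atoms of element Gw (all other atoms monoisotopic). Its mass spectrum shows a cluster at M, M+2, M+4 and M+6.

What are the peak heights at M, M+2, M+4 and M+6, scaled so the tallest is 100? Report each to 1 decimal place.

Each Gw atom is independently Gw-32 (p = 0.1869) or Gw-34 (q = 0.8131); the cluster is the binomial expansion (p + q)^3.
P(M) = 0.1869^3 = 0.006529
P(M+2) = 3 × 0.1869^2 × 0.8131^1 = 0.085209
P(M+4) = 3 × 0.1869^1 × 0.8131^2 = 0.370696
P(M+6) = 0.8131^3 = 0.537566
The M+6 peak is largest (0.537566); scaling to 100 gives 1.2 : 15.9 : 69.0 : 100.0.

1.2 : 15.9 : 69.0 : 100.0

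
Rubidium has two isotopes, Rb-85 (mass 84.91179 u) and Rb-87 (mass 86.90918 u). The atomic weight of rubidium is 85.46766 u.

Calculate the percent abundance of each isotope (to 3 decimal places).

Rb-85: 72.170%, Rb-87: 27.830%

Writing the weighted mean with unknown fraction x of Rb-85:
84.91179·x + 86.90918·(1 − x) = 85.46766
(84.91179 − 86.90918)·x = 85.46766 − 86.90918
x = -1.44152 / -1.99739 = 0.72170 → 72.170% Rb-85, 27.830% Rb-87.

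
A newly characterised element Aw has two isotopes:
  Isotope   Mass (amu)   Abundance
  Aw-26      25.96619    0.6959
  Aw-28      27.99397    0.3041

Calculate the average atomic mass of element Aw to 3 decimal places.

Weight each isotope mass by its fractional abundance: 0.6959 × 25.96619 + 0.3041 × 27.99397
= 18.069872 + 8.512966 = 26.582838 amu

26.583 amu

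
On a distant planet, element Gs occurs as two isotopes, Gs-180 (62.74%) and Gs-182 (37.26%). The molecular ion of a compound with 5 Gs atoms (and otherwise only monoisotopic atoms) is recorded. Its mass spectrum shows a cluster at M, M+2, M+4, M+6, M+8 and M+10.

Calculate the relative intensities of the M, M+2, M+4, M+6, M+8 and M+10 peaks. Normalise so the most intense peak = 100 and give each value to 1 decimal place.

Each Gs atom is independently Gs-180 (p = 0.6274) or Gs-182 (q = 0.3726); the cluster is the binomial expansion (p + q)^5.
P(M) = 0.6274^5 = 0.097213
P(M+2) = 5 × 0.6274^4 × 0.3726^1 = 0.288663
P(M+4) = 10 × 0.6274^3 × 0.3726^2 = 0.342862
P(M+6) = 10 × 0.6274^2 × 0.3726^3 = 0.203619
P(M+8) = 5 × 0.6274^1 × 0.3726^4 = 0.060462
P(M+10) = 0.3726^5 = 0.007181
The M+4 peak is largest (0.342862); scaling to 100 gives 28.4 : 84.2 : 100.0 : 59.4 : 17.6 : 2.1.

28.4 : 84.2 : 100.0 : 59.4 : 17.6 : 2.1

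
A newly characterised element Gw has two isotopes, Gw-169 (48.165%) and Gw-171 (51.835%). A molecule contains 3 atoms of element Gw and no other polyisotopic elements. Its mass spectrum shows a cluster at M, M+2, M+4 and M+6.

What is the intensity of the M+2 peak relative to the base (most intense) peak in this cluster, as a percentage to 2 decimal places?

Binomial terms of (0.48165 + 0.51835)^3: M 0.1117, M+2 0.3608, M+4 0.3882, M+6 0.1393 → M+4 is the base peak.
P(M+4) = C(3,2) × 0.48165^1 × 0.51835^2 = 3 × 0.48165 × 0.26868672 = 0.388239 (base)
P(M+2) = C(3,1) × 0.48165^2 × 0.51835^1 = 3 × 0.23198672 × 0.51835 = 0.360751
Relative intensity = 0.360751 / 0.388239 × 100 = 92.92

92.92%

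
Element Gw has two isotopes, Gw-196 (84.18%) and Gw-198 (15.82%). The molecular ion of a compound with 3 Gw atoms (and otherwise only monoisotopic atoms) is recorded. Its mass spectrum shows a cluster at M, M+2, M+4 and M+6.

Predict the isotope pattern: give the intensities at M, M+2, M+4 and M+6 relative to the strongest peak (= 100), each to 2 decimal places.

Each Gw atom is independently Gw-196 (p = 0.8418) or Gw-198 (q = 0.1582); the cluster is the binomial expansion (p + q)^3.
P(M) = 0.8418^3 = 0.596522
P(M+2) = 3 × 0.8418^2 × 0.1582^1 = 0.336314
P(M+4) = 3 × 0.8418^1 × 0.1582^2 = 0.063204
P(M+6) = 0.1582^3 = 0.003959
The M peak is largest (0.596522); scaling to 100 gives 100.00 : 56.38 : 10.60 : 0.66.

100.00 : 56.38 : 10.60 : 0.66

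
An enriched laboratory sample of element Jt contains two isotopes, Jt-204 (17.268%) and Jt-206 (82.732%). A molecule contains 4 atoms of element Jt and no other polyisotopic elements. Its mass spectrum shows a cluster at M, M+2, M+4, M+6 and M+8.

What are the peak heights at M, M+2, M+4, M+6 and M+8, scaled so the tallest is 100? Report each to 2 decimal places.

0.19 : 3.64 : 26.14 : 83.49 : 100.00

The 4 Jt atoms are independent, so intensities follow the terms of (0.17268 + 0.82732)^4.
P(M) = 0.17268^4 = 0.000889
P(M+2) = 4 × 0.17268^3 × 0.82732^1 = 0.017040
P(M+4) = 6 × 0.17268^2 × 0.82732^2 = 0.122457
P(M+6) = 4 × 0.17268^1 × 0.82732^3 = 0.391131
P(M+8) = 0.82732^4 = 0.468483
The M+8 peak is largest (0.468483); scaling to 100 gives 0.19 : 3.64 : 26.14 : 83.49 : 100.00.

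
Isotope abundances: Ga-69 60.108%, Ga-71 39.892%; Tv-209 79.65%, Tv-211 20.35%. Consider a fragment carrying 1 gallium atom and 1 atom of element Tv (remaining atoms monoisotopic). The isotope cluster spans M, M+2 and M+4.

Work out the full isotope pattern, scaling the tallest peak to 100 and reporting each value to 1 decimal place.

100.0 : 91.9 : 17.0

Gallium pattern (n=1): 0.60108 : 0.39892
Element Tv pattern (n=1): 0.7965 : 0.2035
Convolve the two distributions (both contribute in 2-u steps):
  M: 0.60108×0.7965 = 0.478760
  M+2: 0.60108×0.2035 + 0.39892×0.7965 = 0.440060
  M+4: 0.39892×0.2035 = 0.081180
Scale to base peak (0.478760) = 100: 100.0 : 91.9 : 17.0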